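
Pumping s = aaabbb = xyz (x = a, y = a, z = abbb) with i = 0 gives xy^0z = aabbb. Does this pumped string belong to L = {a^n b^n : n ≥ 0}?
No

xy⁰z = a · ε · abbb = aabbb.
aabbb has 2 a's and 3 b's; 2 ≠ 3, so it is not in L.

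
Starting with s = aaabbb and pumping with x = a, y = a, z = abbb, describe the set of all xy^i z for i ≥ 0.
{xy^i z : i ≥ 0} = {a^(2+i) b^3 : i ≥ 0} = {aabbb, aaabbb, aaaabbb, ...}

With x = a, y = a, z = abbb: Starting with aaabbb and pumping the second 'a', we get strings with 2+i a's followed by 3 b's for i = 0, 1, 2, ...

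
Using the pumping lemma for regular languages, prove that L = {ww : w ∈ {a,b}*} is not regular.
Assume for contradiction that L is regular, and let p ≥ 1 be the pumping length given by the pumping lemma.
Choose s = a^p b a^p b. Then s ∈ L (take w = a^p b) and |s| = 2p + 2 ≥ p.
By the pumping lemma, s = xyz for some x, y, z with |xy| ≤ p, |y| ≥ 1, and xy^i z ∈ L for every i ≥ 0.
Since |xy| ≤ p and the first p symbols of s are all a's, y = a^k for some k with 1 ≤ k ≤ p.

Take i = 2: t = xy²z = a^(p + k) b a^p b.
Suppose t = uu for some string u. The string t contains exactly two b's and ends in b, so u contains exactly one b and ends in b; hence u = a^j b for some j, and uu = a^j b a^j b. Comparing with t = a^(p + k) b a^p b forces j = p + k (first block) and j = p (second block), which is impossible since k ≥ 1. So t ∉ L.

This contradicts the pumping lemma, which requires xy^i z ∈ L for all i ≥ 0.
Hence L = {ww : w ∈ {a,b}*} is not regular. ∎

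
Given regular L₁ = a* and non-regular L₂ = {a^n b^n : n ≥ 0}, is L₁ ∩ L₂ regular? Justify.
Yes — L₁ ∩ L₂ is regular.

A string of a* contains no b's, and the only string of {a^n b^n} with no b's is ε (n = 0). So L₁ ∩ L₂ = {ε}, a finite language, which is regular.

Note that the bare facts "L₁ regular, L₂ non-regular" do not settle the question by themselves: the closure of regular languages under ∪, ∩, complement and difference applies only when BOTH operands are regular. With a non-regular operand the result can come out regular or non-regular depending on the specific languages, so one has to work out L₁ ∩ L₂ for this particular pair, as above.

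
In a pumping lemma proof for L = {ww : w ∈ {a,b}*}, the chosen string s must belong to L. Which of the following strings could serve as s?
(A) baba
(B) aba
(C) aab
(A) baba

The pumping lemma is applied to a string s that lies in L, so first check membership of each option:
- (A) baba splits into halves ba · ba, which are equal, so it is in L (w = ba) ✓
- (B) aba has odd length 3, so it cannot be written as ww and is not in L ✗
- (C) aab has odd length 3, so it cannot be written as ww and is not in L ✗

Only (A) baba is in L, so it is the only candidate that could play the role of s.
(In a complete proof one picks s in terms of the pumping length p so that |s| ≥ p is guaranteed; a fixed string like baba illustrates the shape of such an s.)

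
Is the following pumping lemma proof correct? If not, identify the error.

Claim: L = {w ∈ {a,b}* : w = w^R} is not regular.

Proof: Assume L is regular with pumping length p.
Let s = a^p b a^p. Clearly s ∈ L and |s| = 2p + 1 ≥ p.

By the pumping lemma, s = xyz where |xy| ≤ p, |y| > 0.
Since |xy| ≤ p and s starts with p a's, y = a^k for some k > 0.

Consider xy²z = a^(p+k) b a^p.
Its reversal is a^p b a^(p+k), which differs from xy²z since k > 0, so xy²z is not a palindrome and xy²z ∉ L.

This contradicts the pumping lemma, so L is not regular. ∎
The proof is correct.

This proof is valid because:
1. s = a^p b a^p is in L and is chosen in terms of p, so |s| ≥ p holds for every p
2. The decomposition analysis is correct: |xy| ≤ p forces y to lie inside the leading a's
3. The contradiction is valid: a^(p+k) b a^p has more a's before the b than after it, so it is not a palindrome
4. The conclusion follows logically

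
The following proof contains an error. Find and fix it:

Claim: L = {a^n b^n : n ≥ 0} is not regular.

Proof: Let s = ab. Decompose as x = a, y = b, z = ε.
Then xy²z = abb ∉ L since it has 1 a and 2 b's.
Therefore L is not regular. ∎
Error: The string s = ab might be shorter than the pumping length p.

Correction: Choose s = a^p b^p to ensure |s| ≥ p. Also, the decomposition is wrong: with |xy| ≤ p, y cannot include b's when s starts with p a's.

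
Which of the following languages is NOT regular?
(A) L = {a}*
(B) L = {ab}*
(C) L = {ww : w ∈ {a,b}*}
(C) {ww : w ∈ {a,b}*}

(C) L = {ww : w ∈ {a,b}*} is NOT regular.

The pumping lemma can be used to prove this:
After pumping, the two halves no longer match

The other languages are regular because they can be recognized by finite automata.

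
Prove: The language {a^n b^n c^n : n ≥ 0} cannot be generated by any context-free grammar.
Assume for contradiction that L is context-free, and let p ≥ 1 be the pumping length given by the pumping lemma for CFLs.
Choose s = a^p b^p c^p. Then s ∈ L and |s| = 3p ≥ p.
By the CFL pumping lemma, s = uvxyz for some u, v, x, y, z with |vxy| ≤ p, |vy| ≥ 1, and uv^i xy^i z ∈ L for every i ≥ 0.

Because |vxy| ≤ p, the window vxy cannot contain both an a and a c: any substring of s containing both must include the entire block b^p plus at least one a and one c, so it has length ≥ p + 2 > p.
Hence at least one of the letters a, c does not occur in vy at all.

Take i = 0: the string uxz is obtained from s by deleting |vy| ≥ 1 symbols, so |uxz| = 3p − |vy| < 3p.
But the letter (a or c) that does not occur in vy still occurs exactly p times in uxz. Every string of L with exactly p copies of some letter is a^p b^p c^p, of length 3p. Since |uxz| < 3p, uxz ∉ L.

This contradicts the CFL pumping lemma, which requires uv^i xy^i z ∈ L for all i ≥ 0.
Hence L = {a^n b^n c^n : n ≥ 0} is not context-free. ∎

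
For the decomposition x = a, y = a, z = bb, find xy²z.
aaabb

Given x = 'a', y = 'a', z = 'bb' and i = 2:

xy^2z = x + y·y·...·y (2 times) + z
       = 'a' + 'a'^2 + 'bb'
       = 'a' + 'aa' + 'bb'
       = 'aaabb'

The pumped string is 'aaabb' with length 5.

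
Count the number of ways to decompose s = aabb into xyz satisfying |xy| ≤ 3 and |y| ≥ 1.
6

For s = 'aabb' with pumping length p = 3:

Constraints: |xy| ≤ 3, |y| > 0

Valid decompositions (|xy| ≤ p, |y| ≥ 1):
  • x='', y='a', z='abb'
  • x='a', y='a', z='bb'
  • x='', y='aa', z='bb'
  • x='aa', y='b', z='b'
  • x='a', y='ab', z='b'
  • x='', y='aab', z='b'

Total count: 6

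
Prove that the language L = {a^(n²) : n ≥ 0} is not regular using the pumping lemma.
Assume for contradiction that L is regular, and let p ≥ 1 be the pumping length given by the pumping lemma.
Choose s = a^(p²). Then s ∈ L and |s| = p² ≥ p.
By the pumping lemma, s = xyz for some x, y, z with |xy| ≤ p, |y| ≥ 1, and xy^i z ∈ L for every i ≥ 0.
Here y = a^k for some k with 1 ≤ k ≤ |xy| ≤ p.

Take i = 2: |xy²z| = p² + k.
Now p² < p² + k ≤ p² + p < p² + 2p + 1 = (p + 1)².
So |xy²z| lies strictly between the consecutive squares p² and (p + 1)², hence is not a perfect square, and xy²z ∉ L.

This contradicts the pumping lemma, which requires xy^i z ∈ L for all i ≥ 0.
Hence L = {a^(n²) : n ≥ 0} is not regular. ∎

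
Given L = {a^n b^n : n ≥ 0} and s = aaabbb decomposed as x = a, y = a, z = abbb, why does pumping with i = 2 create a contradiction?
xy²z = aaaabbb ∉ L

Pumping with i = 2 replaces y = a by y² = aa:
- Original: s = xyz = aaabbb; aaabbb = a^3 b^3 has equal counts (3 = 3), so it is in L
- Pumped: xy²z = a · aa · abbb = aaaabbb
- aaaabbb has 4 a's and 3 b's; 4 ≠ 3, so it is not in L

The pumping lemma would require xy²z ∈ L, so this decomposition yields a contradiction.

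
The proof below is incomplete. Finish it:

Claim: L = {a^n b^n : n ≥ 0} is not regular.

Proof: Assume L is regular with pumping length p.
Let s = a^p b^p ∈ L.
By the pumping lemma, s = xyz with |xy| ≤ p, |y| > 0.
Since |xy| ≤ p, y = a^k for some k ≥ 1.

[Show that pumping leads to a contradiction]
Consider xy²z = a^(p+k) b^p.

Since k ≥ 1, we have p + k > p.
So xy²z has more a's than b's: (p+k) a's vs p b's.
This means xy²z ∉ L because a^n b^n requires equal counts.

This contradicts the pumping lemma which states xy²z ∈ L.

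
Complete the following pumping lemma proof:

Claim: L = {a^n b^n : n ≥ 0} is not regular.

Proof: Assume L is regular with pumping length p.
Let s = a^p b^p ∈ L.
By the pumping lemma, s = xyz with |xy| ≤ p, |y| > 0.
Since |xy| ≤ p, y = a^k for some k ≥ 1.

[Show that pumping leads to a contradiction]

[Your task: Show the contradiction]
Consider xy²z = a^(p+k) b^p.

Since k ≥ 1, we have p + k > p.
So xy²z has more a's than b's: (p+k) a's vs p b's.
This means xy²z ∉ L because a^n b^n requires equal counts.

This contradicts the pumping lemma which states xy²z ∈ L.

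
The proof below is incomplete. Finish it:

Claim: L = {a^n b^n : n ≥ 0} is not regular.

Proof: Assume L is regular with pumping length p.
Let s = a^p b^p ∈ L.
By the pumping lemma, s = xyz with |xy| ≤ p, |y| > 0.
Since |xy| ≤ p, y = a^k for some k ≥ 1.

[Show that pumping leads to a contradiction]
Consider xy²z = a^(p+k) b^p.

Since k ≥ 1, we have p + k > p.
So xy²z has more a's than b's: (p+k) a's vs p b's.
This means xy²z ∉ L because a^n b^n requires equal counts.

This contradicts the pumping lemma which states xy²z ∈ L.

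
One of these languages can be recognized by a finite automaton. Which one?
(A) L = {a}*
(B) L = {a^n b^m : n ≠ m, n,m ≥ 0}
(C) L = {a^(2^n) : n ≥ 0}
(A) {a}*

(A) L = {a}* is regular.

This can be recognized by a finite automaton (DFA/NFA).
Regular expressions like {a}* define regular languages.

The other choices are not regular:
- {a^(2^n) : n ≥ 0}: After pumping, length is no longer a power of 2
- {a^n b^m : n ≠ m, n,m ≥ 0}: After pumping a's, we can make n = m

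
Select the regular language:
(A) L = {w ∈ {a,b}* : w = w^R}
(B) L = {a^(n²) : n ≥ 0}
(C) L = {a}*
(C) {a}*

(C) L = {a}* is regular.

This can be recognized by a finite automaton (DFA/NFA).
Regular expressions like {a}* define regular languages.

The other choices are not regular:
- {a^(n²) : n ≥ 0}: After pumping, length is no longer a perfect square
- {w ∈ {a,b}* : w = w^R}: After pumping, the string is no longer symmetric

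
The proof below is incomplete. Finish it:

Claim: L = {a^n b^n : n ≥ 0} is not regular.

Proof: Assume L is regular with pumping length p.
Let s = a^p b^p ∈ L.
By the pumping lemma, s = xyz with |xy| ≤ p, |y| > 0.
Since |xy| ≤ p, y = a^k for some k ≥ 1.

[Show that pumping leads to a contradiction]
Consider xy²z = a^(p+k) b^p.

Since k ≥ 1, we have p + k > p.
So xy²z has more a's than b's: (p+k) a's vs p b's.
This means xy²z ∉ L because a^n b^n requires equal counts.

This contradicts the pumping lemma which states xy²z ∈ L.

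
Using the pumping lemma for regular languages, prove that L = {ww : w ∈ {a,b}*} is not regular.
Assume for contradiction that L is regular, and let p ≥ 1 be the pumping length given by the pumping lemma.
Choose s = a^p b a^p b. Then s ∈ L (take w = a^p b) and |s| = 2p + 2 ≥ p.
By the pumping lemma, s = xyz for some x, y, z with |xy| ≤ p, |y| ≥ 1, and xy^i z ∈ L for every i ≥ 0.
Since |xy| ≤ p and the first p symbols of s are all a's, y = a^k for some k with 1 ≤ k ≤ p.

Take i = 2: t = xy²z = a^(p + k) b a^p b.
Suppose t = uu for some string u. The string t contains exactly two b's and ends in b, so u contains exactly one b and ends in b; hence u = a^j b for some j, and uu = a^j b a^j b. Comparing with t = a^(p + k) b a^p b forces j = p + k (first block) and j = p (second block), which is impossible since k ≥ 1. So t ∉ L.

This contradicts the pumping lemma, which requires xy^i z ∈ L for all i ≥ 0.
Hence L = {ww : w ∈ {a,b}*} is not regular. ∎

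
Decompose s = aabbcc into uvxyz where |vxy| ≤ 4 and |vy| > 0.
u='a', v='a', x='bb', y='c', z='c'

For s = aabbcc with pumping length p = 4:

One valid decomposition:
- u = 'a'
- v = 'a'
- x = 'bb'
- y = 'c'
- z = 'c'

Verification:
- uvxyz = 'a' + 'a' + 'bb' + 'c' + 'c' = aabbcc ✓
- |vxy| = |'abbc'| = 4 ≤ 4 ✓
- |vy| = |'ac'| = 2 > 0 ✓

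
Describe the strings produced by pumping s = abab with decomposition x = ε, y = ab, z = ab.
{xy^i z : i ≥ 0} = {(ab)^(i+1) : i ≥ 0} = {ab, abab, ababab, ...}

With x = ε, y = ab, z = ab: Pumping 'ab' gives strings of alternating a's and b's.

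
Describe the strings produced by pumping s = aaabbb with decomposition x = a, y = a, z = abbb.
{xy^i z : i ≥ 0} = {a^(2+i) b^3 : i ≥ 0} = {aabbb, aaabbb, aaaabbb, ...}

With x = a, y = a, z = abbb: Starting with aaabbb and pumping the second 'a', we get strings with 2+i a's followed by 3 b's for i = 0, 1, 2, ...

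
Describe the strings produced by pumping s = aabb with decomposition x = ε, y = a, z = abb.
{xy^i z : i ≥ 0} = {a^(i+1) b^2 : i ≥ 0} = {abb, aabb, aaabb, ...}

With x = ε, y = a, z = abb: Starting with aabb and pumping the first 'a' (z = abb keeps the second 'a'), we get strings with i+1 a's followed by 2 b's for i = 0, 1, 2, ...; note bb is not produced because z always contributes one a.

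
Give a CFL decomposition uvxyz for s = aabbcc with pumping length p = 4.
u='a', v='a', x='bb', y='c', z='c'

For s = aabbcc with pumping length p = 4:

One valid decomposition:
- u = 'a'
- v = 'a'
- x = 'bb'
- y = 'c'
- z = 'c'

Verification:
- uvxyz = 'a' + 'a' + 'bb' + 'c' + 'c' = aabbcc ✓
- |vxy| = |'abbc'| = 4 ≤ 4 ✓
- |vy| = |'ac'| = 2 > 0 ✓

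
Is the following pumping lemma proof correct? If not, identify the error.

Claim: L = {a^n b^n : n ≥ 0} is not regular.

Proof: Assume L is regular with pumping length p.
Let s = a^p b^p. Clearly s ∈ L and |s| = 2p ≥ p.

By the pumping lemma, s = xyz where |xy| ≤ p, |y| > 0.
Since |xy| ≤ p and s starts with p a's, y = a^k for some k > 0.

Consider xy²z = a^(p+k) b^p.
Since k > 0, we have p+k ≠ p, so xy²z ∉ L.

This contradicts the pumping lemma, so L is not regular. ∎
The proof is correct.

This proof is valid because:
1. The string s = a^p b^p is correctly in L
2. The decomposition analysis is correct: y must consist only of a's
3. The contradiction is valid: pumping increases a's but not b's
4. The conclusion follows logically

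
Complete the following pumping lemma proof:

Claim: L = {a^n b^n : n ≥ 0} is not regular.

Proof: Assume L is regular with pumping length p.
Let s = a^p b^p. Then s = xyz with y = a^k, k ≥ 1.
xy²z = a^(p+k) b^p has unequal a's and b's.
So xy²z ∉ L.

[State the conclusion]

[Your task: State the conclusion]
This contradicts the pumping lemma for regular languages,
which guarantees xy^i z ∈ L for all i ≥ 0.

Since our assumption that L is regular leads to a contradiction,
we conclude that L = {a^n b^n : n ≥ 0} is NOT regular. ∎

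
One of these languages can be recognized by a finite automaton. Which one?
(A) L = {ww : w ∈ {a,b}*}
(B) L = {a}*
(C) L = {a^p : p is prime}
(B) {a}*

(B) L = {a}* is regular.

This can be recognized by a finite automaton (DFA/NFA).
Regular expressions like {a}* define regular languages.

The other choices are not regular:
- {a^p : p is prime}: After pumping, the length becomes composite
- {ww : w ∈ {a,b}*}: After pumping, the two halves no longer match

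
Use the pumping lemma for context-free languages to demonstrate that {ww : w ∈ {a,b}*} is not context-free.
Assume for contradiction that L is context-free, and let p ≥ 1 be the pumping length given by the pumping lemma for CFLs.
Choose s = a^p b^p a^p b^p. Then s ∈ L (take w = a^p b^p) and |s| = 4p ≥ p.
By the CFL pumping lemma, s = uvxyz for some u, v, x, y, z with |vxy| ≤ p, |vy| ≥ 1, and uv^i xy^i z ∈ L for every i ≥ 0.

Write s as four blocks A₁ B₁ A₂ B₂ with A₁ = A₂ = a^p and B₁ = B₂ = b^p. Since |vxy| ≤ p, the window vxy lies inside at most two adjacent blocks. Take i = 0 and let t = uxz, so |t| = 4p − |vy| with 1 ≤ |vy| ≤ p. If |t| is odd, t ∉ L immediately, so assume |vy| is even (hence |vy| ≥ 2) and |t|/2 = 2p − |vy|/2, which satisfies p ≤ |t|/2 ≤ 2p − 1.

Case 1 (vxy inside A₁B₁): t = a^(p−j) b^(p−l) a^p b^p with j + l = |vy|. The second half of t has length < 2p, so it is a suffix of the trailing a^p b^p and ends in b; the first half is a^(p−j) b^(p−l) a^((j+l)/2), which ends in a because (j+l)/2 ≥ 1. The halves differ, so t ∉ L.

Case 2 (vxy inside B₁A₂, straddling the middle): t = a^p b^(p−j) a^(p−l) b^p with j + l = |vy|. If t = ww, then w is a prefix of t of length ≥ p, so w begins with a^p; and w is a suffix of t of length ≥ p, so w ends with b^p. That forces |w| ≥ 2p, contradicting |w| = |t|/2 ≤ 2p − 1. So t ∉ L.

Case 3 (vxy inside A₂B₂): t = a^p b^p a^(p−j) b^(p−l) with j + l = |vy|. The first half of t is a prefix of a^p b^p, so it begins with a; the second half is b^((j+l)/2) a^(p−j) b^(p−l), which begins with b. The halves differ, so t ∉ L.

In every case uv⁰xy⁰z = uxz ∉ L.

This contradicts the CFL pumping lemma, which requires uv^i xy^i z ∈ L for all i ≥ 0.
Hence L = {ww : w ∈ {a,b}*} is not context-free. ∎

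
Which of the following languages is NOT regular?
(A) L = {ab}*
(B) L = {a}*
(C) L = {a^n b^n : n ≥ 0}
(C) {a^n b^n : n ≥ 0}

(C) L = {a^n b^n : n ≥ 0} is NOT regular.

The pumping lemma can be used to prove this:
After pumping, the number of a's and b's become unequal

The other languages are regular because they can be recognized by finite automata.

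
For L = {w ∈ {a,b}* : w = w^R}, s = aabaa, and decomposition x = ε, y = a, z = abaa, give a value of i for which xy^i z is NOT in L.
i = 2

xy²z = ε · aa · abaa = aaabaa; aaabaa reversed is aabaaa ≠ aaabaa, so it is not a palindrome and is not in L.
(Other choices also work, e.g. i = 0, 3; only i = 1 is guaranteed to stay in L since xy¹z = s.)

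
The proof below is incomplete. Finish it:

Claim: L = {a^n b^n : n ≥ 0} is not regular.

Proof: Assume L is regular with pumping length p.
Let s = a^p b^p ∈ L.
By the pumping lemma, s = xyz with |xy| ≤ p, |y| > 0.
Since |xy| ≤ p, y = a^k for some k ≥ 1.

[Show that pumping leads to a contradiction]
Consider xy²z = a^(p+k) b^p.

Since k ≥ 1, we have p + k > p.
So xy²z has more a's than b's: (p+k) a's vs p b's.
This means xy²z ∉ L because a^n b^n requires equal counts.

This contradicts the pumping lemma which states xy²z ∈ L.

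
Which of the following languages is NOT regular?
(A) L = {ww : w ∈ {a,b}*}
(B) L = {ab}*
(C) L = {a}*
(A) {ww : w ∈ {a,b}*}

(A) L = {ww : w ∈ {a,b}*} is NOT regular.

The pumping lemma can be used to prove this:
After pumping, the two halves no longer match

The other languages are regular because they can be recognized by finite automata.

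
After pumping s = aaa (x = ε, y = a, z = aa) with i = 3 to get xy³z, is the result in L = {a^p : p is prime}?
Yes

xy³z = ε · aaa · aa = aaaaa.
aaaaa has length 5, which is prime, so it is in L.
(A single pumped string landing in L is not a contradiction by itself; a non-regularity proof needs some i for which xy^i z ∉ L, for every admissible decomposition.)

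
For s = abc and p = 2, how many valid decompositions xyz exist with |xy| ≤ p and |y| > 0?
3

For s = 'abc' with pumping length p = 2:

Constraints: |xy| ≤ 2, |y| > 0

Valid decompositions (|xy| ≤ p, |y| ≥ 1):
  • x='', y='a', z='bc'
  • x='a', y='b', z='c'
  • x='', y='ab', z='c'

Total count: 3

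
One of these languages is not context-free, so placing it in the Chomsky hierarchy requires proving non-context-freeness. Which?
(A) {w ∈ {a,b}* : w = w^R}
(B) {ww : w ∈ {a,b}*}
(B) {ww : w ∈ {a,b}*}

(B) {ww : w ∈ {a,b}*} requires the CFL pumping lemma.

- {w ∈ {a,b}* : w = w^R} is context-free (but not regular)
  • Can be shown non-regular with the regular pumping lemma
  • After pumping, the string is no longer symmetric

- {ww : w ∈ {a,b}*} is NOT context-free
  • Requires the CFL pumping lemma to prove
  • Cannot verify equality of two arbitrary substrings

The CFL pumping lemma is "stronger" in that it can prove non-membership
in the larger class of context-free languages.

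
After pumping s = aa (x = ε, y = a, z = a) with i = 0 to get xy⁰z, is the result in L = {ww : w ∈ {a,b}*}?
No

xy⁰z = ε · ε · a = a.
a has odd length 1, so it cannot be written as ww and is not in L.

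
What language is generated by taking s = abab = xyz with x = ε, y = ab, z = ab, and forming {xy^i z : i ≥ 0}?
{xy^i z : i ≥ 0} = {(ab)^(i+1) : i ≥ 0} = {ab, abab, ababab, ...}

With x = ε, y = ab, z = ab: Pumping 'ab' gives strings of alternating a's and b's.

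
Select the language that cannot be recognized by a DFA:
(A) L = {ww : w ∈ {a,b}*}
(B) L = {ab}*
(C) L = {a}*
(A) {ww : w ∈ {a,b}*}

(A) L = {ww : w ∈ {a,b}*} is NOT regular.

The pumping lemma can be used to prove this:
After pumping, the two halves no longer match

The other languages are regular because they can be recognized by finite automata.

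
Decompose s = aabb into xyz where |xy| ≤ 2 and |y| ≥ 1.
x = '', y = 'aa', z = 'bb'

For s = aabb and p = 2, one valid decomposition is:
- x = '' (length 0)
- y = 'aa' (length 2)
- z = 'bb' (length 2)

Verification:
- xyz = '' + 'aa' + 'bb' = aabb ✓
- |xy| = 2 ≤ 2 ✓
- |y| = 2 > 0 ✓

All pumping lemma constraints are satisfied.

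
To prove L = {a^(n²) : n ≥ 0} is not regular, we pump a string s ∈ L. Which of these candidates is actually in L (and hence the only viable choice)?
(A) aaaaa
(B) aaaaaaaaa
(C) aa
(B) aaaaaaaaa

The pumping lemma is applied to a string s that lies in L, so first check membership of each option:
- (A) aaaaa has length 5, strictly between 2² = 4 and 3² = 9, so it is not in L ✗
- (B) aaaaaaaaa has length 9 = 3², a perfect square, so it is in L ✓
- (C) aa has length 2, strictly between 1² = 1 and 2² = 4, so it is not in L ✗

Only (B) aaaaaaaaa is in L, so it is the only candidate that could play the role of s.
(In a complete proof one picks s in terms of the pumping length p so that |s| ≥ p is guaranteed; a fixed string like aaaaaaaaa illustrates the shape of such an s.)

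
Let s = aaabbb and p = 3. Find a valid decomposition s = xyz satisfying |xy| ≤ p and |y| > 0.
x = 'a', y = 'aa', z = 'bbb'

For s = aaabbb and p = 3, one valid decomposition is:
- x = 'a' (length 1)
- y = 'aa' (length 2)
- z = 'bbb' (length 3)

Verification:
- xyz = 'a' + 'aa' + 'bbb' = aaabbb ✓
- |xy| = 3 ≤ 3 ✓
- |y| = 2 > 0 ✓

All pumping lemma constraints are satisfied.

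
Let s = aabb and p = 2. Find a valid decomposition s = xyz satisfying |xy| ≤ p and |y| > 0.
x = '', y = 'a', z = 'abb'

For s = aabb and p = 2, one valid decomposition is:
- x = '' (length 0)
- y = 'a' (length 1)
- z = 'abb' (length 3)

Verification:
- xyz = '' + 'a' + 'abb' = aabb ✓
- |xy| = 1 ≤ 2 ✓
- |y| = 1 > 0 ✓

All pumping lemma constraints are satisfied.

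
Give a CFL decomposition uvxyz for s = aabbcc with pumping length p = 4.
u='a', v='a', x='bb', y='c', z='c'

For s = aabbcc with pumping length p = 4:

One valid decomposition:
- u = 'a'
- v = 'a'
- x = 'bb'
- y = 'c'
- z = 'c'

Verification:
- uvxyz = 'a' + 'a' + 'bb' + 'c' + 'c' = aabbcc ✓
- |vxy| = |'abbc'| = 4 ≤ 4 ✓
- |vy| = |'ac'| = 2 > 0 ✓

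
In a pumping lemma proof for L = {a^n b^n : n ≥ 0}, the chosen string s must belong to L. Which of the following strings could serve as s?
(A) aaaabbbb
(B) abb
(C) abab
(A) aaaabbbb

The pumping lemma is applied to a string s that lies in L, so first check membership of each option:
- (A) aaaabbbb = a^4 b^4 has equal counts (4 = 4), so it is in L ✓
- (B) abb has 1 a's and 2 b's; 1 ≠ 2, so it is not in L ✗
- (C) abab has an a after a b, so it is not of the form a^n b^n and is not in L ✗

Only (A) aaaabbbb is in L, so it is the only candidate that could play the role of s.
(In a complete proof one picks s in terms of the pumping length p so that |s| ≥ p is guaranteed; a fixed string like aaaabbbb illustrates the shape of such an s.)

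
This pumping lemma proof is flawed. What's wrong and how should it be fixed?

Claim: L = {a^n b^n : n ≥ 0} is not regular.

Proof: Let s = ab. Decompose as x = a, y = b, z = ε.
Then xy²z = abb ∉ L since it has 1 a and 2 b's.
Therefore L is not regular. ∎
Error: The string s = ab might be shorter than the pumping length p.

Correction: Choose s = a^p b^p to ensure |s| ≥ p. Also, the decomposition is wrong: with |xy| ≤ p, y cannot include b's when s starts with p a's.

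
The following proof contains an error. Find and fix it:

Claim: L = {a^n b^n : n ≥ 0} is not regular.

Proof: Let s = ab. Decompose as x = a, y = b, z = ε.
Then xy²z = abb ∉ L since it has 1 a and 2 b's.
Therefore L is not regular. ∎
Error: The string s = ab might be shorter than the pumping length p.

Correction: Choose s = a^p b^p to ensure |s| ≥ p. Also, the decomposition is wrong: with |xy| ≤ p, y cannot include b's when s starts with p a's.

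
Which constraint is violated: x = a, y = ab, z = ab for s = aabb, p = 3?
Violated: xyz = s

The decomposition x = a, y = ab, z = ab for s = aabb with p = 3
violates the constraint: xyz = s

xyz = 'a' + 'ab' + 'ab' = 'aabab' ≠ 'aabb' = s. The decomposition doesn't reconstruct s.

Pumping lemma constraints:
1. xyz = s (decomposition is valid)
2. |xy| ≤ p
3. |y| > 0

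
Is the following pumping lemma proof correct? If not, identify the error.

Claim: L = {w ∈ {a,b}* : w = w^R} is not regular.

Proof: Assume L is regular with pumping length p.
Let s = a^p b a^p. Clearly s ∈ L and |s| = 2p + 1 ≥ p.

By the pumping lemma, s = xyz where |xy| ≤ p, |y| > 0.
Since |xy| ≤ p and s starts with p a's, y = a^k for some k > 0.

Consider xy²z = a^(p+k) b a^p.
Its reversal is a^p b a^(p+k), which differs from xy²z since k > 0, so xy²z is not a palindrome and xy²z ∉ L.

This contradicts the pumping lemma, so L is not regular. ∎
The proof is correct.

This proof is valid because:
1. s = a^p b a^p is in L and is chosen in terms of p, so |s| ≥ p holds for every p
2. The decomposition analysis is correct: |xy| ≤ p forces y to lie inside the leading a's
3. The contradiction is valid: a^(p+k) b a^p has more a's before the b than after it, so it is not a palindrome
4. The conclusion follows logically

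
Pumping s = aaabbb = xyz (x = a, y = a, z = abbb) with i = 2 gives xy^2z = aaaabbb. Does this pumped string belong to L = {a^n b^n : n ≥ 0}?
No

xy²z = a · aa · abbb = aaaabbb.
aaaabbb has 4 a's and 3 b's; 4 ≠ 3, so it is not in L.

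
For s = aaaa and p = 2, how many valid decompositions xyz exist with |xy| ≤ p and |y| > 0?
3

For s = 'aaaa' with pumping length p = 2:

Constraints: |xy| ≤ 2, |y| > 0

Valid decompositions (|xy| ≤ p, |y| ≥ 1):
  • x='', y='a', z='aaa'
  • x='a', y='a', z='aa'
  • x='', y='aa', z='aa'

Total count: 3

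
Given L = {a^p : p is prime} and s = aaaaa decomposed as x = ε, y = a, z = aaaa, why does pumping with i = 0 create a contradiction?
xy⁰z = aaaa ∉ L

Pumping with i = 0 replaces y = a by y⁰ = ε:
- Original: s = xyz = aaaaa; aaaaa has length 5, which is prime, so it is in L
- Pumped: xy⁰z = ε · ε · aaaa = aaaa
- aaaa has length 4 = 2 × 2, which is not prime, so it is not in L

The pumping lemma would require xy⁰z ∈ L, so this decomposition yields a contradiction.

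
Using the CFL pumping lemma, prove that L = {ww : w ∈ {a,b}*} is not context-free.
Assume for contradiction that L is context-free, and let p ≥ 1 be the pumping length given by the pumping lemma for CFLs.
Choose s = a^p b^p a^p b^p. Then s ∈ L (take w = a^p b^p) and |s| = 4p ≥ p.
By the CFL pumping lemma, s = uvxyz for some u, v, x, y, z with |vxy| ≤ p, |vy| ≥ 1, and uv^i xy^i z ∈ L for every i ≥ 0.

Write s as four blocks A₁ B₁ A₂ B₂ with A₁ = A₂ = a^p and B₁ = B₂ = b^p. Since |vxy| ≤ p, the window vxy lies inside at most two adjacent blocks. Take i = 0 and let t = uxz, so |t| = 4p − |vy| with 1 ≤ |vy| ≤ p. If |t| is odd, t ∉ L immediately, so assume |vy| is even (hence |vy| ≥ 2) and |t|/2 = 2p − |vy|/2, which satisfies p ≤ |t|/2 ≤ 2p − 1.

Case 1 (vxy inside A₁B₁): t = a^(p−j) b^(p−l) a^p b^p with j + l = |vy|. The second half of t has length < 2p, so it is a suffix of the trailing a^p b^p and ends in b; the first half is a^(p−j) b^(p−l) a^((j+l)/2), which ends in a because (j+l)/2 ≥ 1. The halves differ, so t ∉ L.

Case 2 (vxy inside B₁A₂, straddling the middle): t = a^p b^(p−j) a^(p−l) b^p with j + l = |vy|. If t = ww, then w is a prefix of t of length ≥ p, so w begins with a^p; and w is a suffix of t of length ≥ p, so w ends with b^p. That forces |w| ≥ 2p, contradicting |w| = |t|/2 ≤ 2p − 1. So t ∉ L.

Case 3 (vxy inside A₂B₂): t = a^p b^p a^(p−j) b^(p−l) with j + l = |vy|. The first half of t is a prefix of a^p b^p, so it begins with a; the second half is b^((j+l)/2) a^(p−j) b^(p−l), which begins with b. The halves differ, so t ∉ L.

In every case uv⁰xy⁰z = uxz ∉ L.

This contradicts the CFL pumping lemma, which requires uv^i xy^i z ∈ L for all i ≥ 0.
Hence L = {ww : w ∈ {a,b}*} is not context-free. ∎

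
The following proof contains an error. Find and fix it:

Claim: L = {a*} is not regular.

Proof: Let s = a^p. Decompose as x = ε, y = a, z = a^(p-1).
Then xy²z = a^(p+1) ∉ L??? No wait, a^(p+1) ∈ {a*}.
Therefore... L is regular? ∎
Error: The proof attempts to show a*  is not regular, but a* IS regular!

Correction: a* is a regular language (recognized by a simple DFA with one accepting state and self-loop on 'a'). The pumping lemma can only prove non-regularity, not regularity. For regular languages, pumping always works.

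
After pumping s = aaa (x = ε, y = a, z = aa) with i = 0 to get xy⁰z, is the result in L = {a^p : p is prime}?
Yes

xy⁰z = ε · ε · aa = aa.
aa has length 2, which is prime, so it is in L.
(A single pumped string landing in L is not a contradiction by itself; a non-regularity proof needs some i for which xy^i z ∉ L, for every admissible decomposition.)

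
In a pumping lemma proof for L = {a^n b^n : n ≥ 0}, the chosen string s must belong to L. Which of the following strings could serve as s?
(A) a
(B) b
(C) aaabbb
(C) aaabbb

The pumping lemma is applied to a string s that lies in L, so first check membership of each option:
- (A) a has 1 a's and 0 b's; 1 ≠ 0, so it is not in L ✗
- (B) b has 0 a's and 1 b's; 0 ≠ 1, so it is not in L ✗
- (C) aaabbb = a^3 b^3 has equal counts (3 = 3), so it is in L ✓

Only (C) aaabbb is in L, so it is the only candidate that could play the role of s.
(In a complete proof one picks s in terms of the pumping length p so that |s| ≥ p is guaranteed; a fixed string like aaabbb illustrates the shape of such an s.)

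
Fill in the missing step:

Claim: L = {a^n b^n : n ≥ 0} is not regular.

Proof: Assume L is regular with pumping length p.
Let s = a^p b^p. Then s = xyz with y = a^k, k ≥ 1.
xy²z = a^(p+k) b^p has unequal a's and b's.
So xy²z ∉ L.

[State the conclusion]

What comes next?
This contradicts the pumping lemma for regular languages,
which guarantees xy^i z ∈ L for all i ≥ 0.

Since our assumption that L is regular leads to a contradiction,
we conclude that L = {a^n b^n : n ≥ 0} is NOT regular. ∎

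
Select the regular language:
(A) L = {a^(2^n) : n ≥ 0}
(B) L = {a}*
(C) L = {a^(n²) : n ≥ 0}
(B) {a}*

(B) L = {a}* is regular.

This can be recognized by a finite automaton (DFA/NFA).
Regular expressions like {a}* define regular languages.

The other choices are not regular:
- {a^(2^n) : n ≥ 0}: After pumping, length is no longer a power of 2
- {a^(n²) : n ≥ 0}: After pumping, length is no longer a perfect square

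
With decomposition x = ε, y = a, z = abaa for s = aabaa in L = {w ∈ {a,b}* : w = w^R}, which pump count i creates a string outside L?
i = 0

xy⁰z = ε · ε · abaa = abaa; abaa reversed is aaba ≠ abaa, so it is not a palindrome and is not in L.
(Other choices also work, e.g. i = 2, 3; only i = 1 is guaranteed to stay in L since xy¹z = s.)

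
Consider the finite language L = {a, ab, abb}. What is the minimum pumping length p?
p = 4

For a finite language L, the pumping lemma holds vacuously if p > max|s| for s ∈ L.

The longest string in L = {a, ab, abb} has length 3.
If p = 4, then no string s ∈ L has |s| ≥ p, so the condition is vacuously true.

The minimum pumping length is p = 4.

Why no smaller p works: for any p ≤ 3, the longest string s ∈ L has |s| = 3 ≥ p, so it would
have to be pumpable; but pumping up (i = 2, 3, ...) produces ever longer strings, which cannot all lie in the
finite language L. So the pumping property fails for every p ≤ 3.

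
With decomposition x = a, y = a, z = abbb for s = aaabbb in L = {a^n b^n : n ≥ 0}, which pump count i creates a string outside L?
i = 2

xy²z = a · aa · abbb = aaaabbb; aaaabbb has 4 a's and 3 b's; 4 ≠ 3, so it is not in L.
(Other choices also work, e.g. i = 0, 3; only i = 1 is guaranteed to stay in L since xy¹z = s.)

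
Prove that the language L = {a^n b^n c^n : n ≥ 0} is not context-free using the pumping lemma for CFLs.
Assume for contradiction that L is context-free, and let p ≥ 1 be the pumping length given by the pumping lemma for CFLs.
Choose s = a^p b^p c^p. Then s ∈ L and |s| = 3p ≥ p.
By the CFL pumping lemma, s = uvxyz for some u, v, x, y, z with |vxy| ≤ p, |vy| ≥ 1, and uv^i xy^i z ∈ L for every i ≥ 0.

Because |vxy| ≤ p, the window vxy cannot contain both an a and a c: any substring of s containing both must include the entire block b^p plus at least one a and one c, so it has length ≥ p + 2 > p.
Hence at least one of the letters a, c does not occur in vy at all.

Take i = 0: the string uxz is obtained from s by deleting |vy| ≥ 1 symbols, so |uxz| = 3p − |vy| < 3p.
But the letter (a or c) that does not occur in vy still occurs exactly p times in uxz. Every string of L with exactly p copies of some letter is a^p b^p c^p, of length 3p. Since |uxz| < 3p, uxz ∉ L.

This contradicts the CFL pumping lemma, which requires uv^i xy^i z ∈ L for all i ≥ 0.
Hence L = {a^n b^n c^n : n ≥ 0} is not context-free. ∎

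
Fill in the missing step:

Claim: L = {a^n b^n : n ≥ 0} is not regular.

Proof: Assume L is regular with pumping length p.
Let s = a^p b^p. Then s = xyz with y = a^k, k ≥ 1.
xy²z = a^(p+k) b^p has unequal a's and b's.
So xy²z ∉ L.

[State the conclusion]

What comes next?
This contradicts the pumping lemma for regular languages,
which guarantees xy^i z ∈ L for all i ≥ 0.

Since our assumption that L is regular leads to a contradiction,
we conclude that L = {a^n b^n : n ≥ 0} is NOT regular. ∎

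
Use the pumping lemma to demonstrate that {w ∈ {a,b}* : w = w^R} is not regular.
Assume for contradiction that L is regular, and let p ≥ 1 be the pumping length given by the pumping lemma.
Choose s = a^p b a^p. Then s ∈ L (it reads the same in both directions) and |s| = 2p + 1 ≥ p.
By the pumping lemma, s = xyz for some x, y, z with |xy| ≤ p, |y| ≥ 1, and xy^i z ∈ L for every i ≥ 0.
Since |xy| ≤ p and the first p symbols of s are all a's, y = a^k for some k with 1 ≤ k ≤ p.

Take i = 0: xy⁰z = a^(p − k) b a^p.
Its reversal is a^p b a^(p − k). These differ because the block of a's before the unique b has length p − k in one and p in the other, and p − k ≠ p since k ≥ 1. So xy⁰z is not a palindrome, i.e. xy⁰z ∉ L.

This contradicts the pumping lemma, which requires xy^i z ∈ L for all i ≥ 0.
Hence L = {w ∈ {a,b}* : w = w^R} is not regular. ∎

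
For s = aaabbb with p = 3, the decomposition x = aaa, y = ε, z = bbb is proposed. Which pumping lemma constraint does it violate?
Violated: |y| > 0

The decomposition x = aaa, y = ε, z = bbb for s = aaabbb with p = 3
violates the constraint: |y| > 0

|y| = 0, but the pumping lemma requires |y| > 0 (y must be non-empty).

Pumping lemma constraints:
1. xyz = s (decomposition is valid)
2. |xy| ≤ p
3. |y| > 0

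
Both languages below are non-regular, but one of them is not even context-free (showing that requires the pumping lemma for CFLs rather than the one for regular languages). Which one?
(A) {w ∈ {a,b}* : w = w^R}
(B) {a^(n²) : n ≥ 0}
(B) {a^(n²) : n ≥ 0}

(B) {a^(n²) : n ≥ 0} requires the CFL pumping lemma.

- {w ∈ {a,b}* : w = w^R} is context-free (but not regular)
  • Can be shown non-regular with the regular pumping lemma
  • After pumping, the string is no longer symmetric

- {a^(n²) : n ≥ 0} is NOT context-free
  • Requires the CFL pumping lemma to prove
  • Gaps between squares grow unboundedly

The CFL pumping lemma is "stronger" in that it can prove non-membership
in the larger class of context-free languages.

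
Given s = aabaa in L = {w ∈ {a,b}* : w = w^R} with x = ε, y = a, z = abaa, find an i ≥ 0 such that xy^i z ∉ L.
i = 0

xy⁰z = ε · ε · abaa = abaa; abaa reversed is aaba ≠ abaa, so it is not a palindrome and is not in L.
(Other choices also work, e.g. i = 2, 3; only i = 1 is guaranteed to stay in L since xy¹z = s.)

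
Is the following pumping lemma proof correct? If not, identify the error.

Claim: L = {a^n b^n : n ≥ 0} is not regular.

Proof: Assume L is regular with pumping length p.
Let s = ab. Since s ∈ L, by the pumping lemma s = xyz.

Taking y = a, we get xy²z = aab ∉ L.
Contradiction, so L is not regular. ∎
The proof is INCORRECT.

Error: The string s = ab may be shorter than p.
The pumping lemma only applies to strings with |s| ≥ p, and p is not under our control.
We must choose s in terms of p, e.g. s = a^p b^p, to ensure |s| ≥ p.
(The proof also fixes one particular y; a valid argument must handle every decomposition with |xy| ≤ p and |y| ≥ 1 — for s = a^p b^p this forces y = a^k, and then xy²z = a^(p+k) b^p ∉ L.)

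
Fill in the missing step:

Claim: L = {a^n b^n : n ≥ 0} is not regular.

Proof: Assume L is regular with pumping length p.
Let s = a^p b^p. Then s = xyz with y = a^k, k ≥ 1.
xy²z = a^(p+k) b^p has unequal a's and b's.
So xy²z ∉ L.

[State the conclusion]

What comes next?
This contradicts the pumping lemma for regular languages,
which guarantees xy^i z ∈ L for all i ≥ 0.

Since our assumption that L is regular leads to a contradiction,
we conclude that L = {a^n b^n : n ≥ 0} is NOT regular. ∎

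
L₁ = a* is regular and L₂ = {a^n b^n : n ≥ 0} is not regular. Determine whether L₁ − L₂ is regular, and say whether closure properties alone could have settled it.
Yes — L₁ − L₂ is regular.

The only string of a* that lies in {a^n b^n} is ε, so L₁ − L₂ = a* − {ε} = a⁺ = aa*, which is regular.

Note that the bare facts "L₁ regular, L₂ non-regular" do not settle the question by themselves: the closure of regular languages under ∪, ∩, complement and difference applies only when BOTH operands are regular. With a non-regular operand the result can come out regular or non-regular depending on the specific languages, so one has to work out L₁ − L₂ for this particular pair, as above.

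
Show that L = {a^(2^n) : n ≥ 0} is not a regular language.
Assume for contradiction that L is regular, and let p ≥ 1 be the pumping length given by the pumping lemma.
Choose s = a^(2^p). Then s ∈ L and |s| = 2^p ≥ p.
By the pumping lemma, s = xyz for some x, y, z with |xy| ≤ p, |y| ≥ 1, and xy^i z ∈ L for every i ≥ 0.
Here y = a^k for some k with 1 ≤ k ≤ |xy| ≤ p, and p < 2^p.

Take i = 2: |xy²z| = 2^p + k.
Now 2^p < 2^p + k ≤ 2^p + p < 2^p + 2^p = 2^(p+1).
So |xy²z| lies strictly between the consecutive powers of two 2^p and 2^(p+1), hence is not a power of 2, and xy²z ∉ L.

This contradicts the pumping lemma, which requires xy^i z ∈ L for all i ≥ 0.
Hence L = {a^(2^n) : n ≥ 0} is not regular. ∎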